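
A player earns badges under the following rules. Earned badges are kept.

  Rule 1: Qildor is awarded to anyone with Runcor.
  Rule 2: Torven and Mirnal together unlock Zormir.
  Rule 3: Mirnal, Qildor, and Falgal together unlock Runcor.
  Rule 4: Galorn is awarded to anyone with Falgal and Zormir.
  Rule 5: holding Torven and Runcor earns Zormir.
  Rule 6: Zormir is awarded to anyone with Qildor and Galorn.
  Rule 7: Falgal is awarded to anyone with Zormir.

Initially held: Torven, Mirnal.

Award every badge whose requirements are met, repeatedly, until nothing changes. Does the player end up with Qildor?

No

Qildor would need Runcor (Rule 1), but Runcor is never earned.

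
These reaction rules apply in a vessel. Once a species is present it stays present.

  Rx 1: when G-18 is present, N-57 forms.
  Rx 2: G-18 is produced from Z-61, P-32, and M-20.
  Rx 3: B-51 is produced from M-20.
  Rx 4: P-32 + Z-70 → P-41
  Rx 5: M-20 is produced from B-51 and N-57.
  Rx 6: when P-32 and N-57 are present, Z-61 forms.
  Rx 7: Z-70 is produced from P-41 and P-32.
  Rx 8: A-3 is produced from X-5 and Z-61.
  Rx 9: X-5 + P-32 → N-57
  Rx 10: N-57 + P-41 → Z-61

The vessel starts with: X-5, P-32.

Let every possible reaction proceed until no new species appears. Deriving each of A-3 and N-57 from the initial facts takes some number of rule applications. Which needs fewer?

N-57

N-57: X-5 and P-32 present → N-57 forms (Rx 9). [1 rule application]
A-3: X-5 and P-32 present → N-57 forms (Rx 9). P-32 and N-57 present → Z-61 forms (Rx 6). X-5 and Z-61 present → A-3 forms (Rx 8). [3 rule applications]
N-57 needs fewer.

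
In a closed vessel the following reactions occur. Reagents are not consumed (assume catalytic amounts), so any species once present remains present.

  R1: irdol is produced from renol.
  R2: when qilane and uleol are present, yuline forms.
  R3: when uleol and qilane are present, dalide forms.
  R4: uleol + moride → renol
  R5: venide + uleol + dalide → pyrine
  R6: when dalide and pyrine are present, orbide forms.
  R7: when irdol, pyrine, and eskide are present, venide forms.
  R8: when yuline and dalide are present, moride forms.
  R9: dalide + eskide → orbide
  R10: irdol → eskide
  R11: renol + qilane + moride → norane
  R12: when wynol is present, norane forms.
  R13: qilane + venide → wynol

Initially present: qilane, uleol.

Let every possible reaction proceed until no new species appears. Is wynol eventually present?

wynol would need qilane and venide (R13), but venide never forms.

No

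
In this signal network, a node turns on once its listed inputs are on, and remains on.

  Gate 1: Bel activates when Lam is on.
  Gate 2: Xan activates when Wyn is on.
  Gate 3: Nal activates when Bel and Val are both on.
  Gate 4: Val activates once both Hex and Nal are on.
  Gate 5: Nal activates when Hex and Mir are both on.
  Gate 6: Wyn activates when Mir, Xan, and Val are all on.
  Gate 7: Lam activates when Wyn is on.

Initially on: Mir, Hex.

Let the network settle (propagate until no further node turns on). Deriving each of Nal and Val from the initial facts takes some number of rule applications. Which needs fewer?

Nal: Gate 5: Hex and Mir on → Nal on. [1 rule application]
Val: Gate 5: Hex and Mir on → Nal on. Gate 4: Hex and Nal on → Val on. [2 rule applications]
Nal needs fewer.

Nal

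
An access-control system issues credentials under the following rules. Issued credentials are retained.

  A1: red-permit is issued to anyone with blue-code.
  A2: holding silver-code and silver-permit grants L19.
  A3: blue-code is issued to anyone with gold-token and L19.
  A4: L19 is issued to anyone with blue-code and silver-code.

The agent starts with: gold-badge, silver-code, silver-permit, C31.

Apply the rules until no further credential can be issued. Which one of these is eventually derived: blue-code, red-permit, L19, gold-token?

Holding silver-code and silver-permit grants L19 (A2).
red-permit would need blue-code (A1), but blue-code is never granted. blue-code would need gold-token and L19 (A3), but gold-token is never granted. No rule produces gold-token, and it is not given.

L19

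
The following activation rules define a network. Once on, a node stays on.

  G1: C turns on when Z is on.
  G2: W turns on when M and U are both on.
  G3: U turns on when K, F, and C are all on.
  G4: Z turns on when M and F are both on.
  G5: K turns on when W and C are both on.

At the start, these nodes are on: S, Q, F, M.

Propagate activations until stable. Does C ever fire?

M and F are on, so Z turns on (G4).
Z is on, so C turns on (G1).

Yes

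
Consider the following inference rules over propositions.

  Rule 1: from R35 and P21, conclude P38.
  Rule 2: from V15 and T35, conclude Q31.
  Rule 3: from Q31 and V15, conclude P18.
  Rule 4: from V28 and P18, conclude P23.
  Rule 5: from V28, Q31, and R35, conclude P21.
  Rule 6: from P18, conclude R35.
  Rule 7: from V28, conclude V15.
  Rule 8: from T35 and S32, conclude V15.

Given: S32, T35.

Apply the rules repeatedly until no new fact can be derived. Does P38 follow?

P38 would need R35 and P21 (Rule 1), but P21 is never established.

No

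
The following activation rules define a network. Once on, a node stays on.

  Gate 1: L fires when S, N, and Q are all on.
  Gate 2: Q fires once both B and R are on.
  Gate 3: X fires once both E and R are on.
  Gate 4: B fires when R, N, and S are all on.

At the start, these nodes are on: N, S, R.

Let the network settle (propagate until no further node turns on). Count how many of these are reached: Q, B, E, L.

3

Gate 4: R, N, and S on → B on.
B and R are on, so Q fires (Gate 2).
S, N, and Q are on, so L fires (Gate 1).
Q: reached.
B: reached.
No rule produces E, and it is not given.
L: reached.
Reached: Q, B, and L — 3 of the 4.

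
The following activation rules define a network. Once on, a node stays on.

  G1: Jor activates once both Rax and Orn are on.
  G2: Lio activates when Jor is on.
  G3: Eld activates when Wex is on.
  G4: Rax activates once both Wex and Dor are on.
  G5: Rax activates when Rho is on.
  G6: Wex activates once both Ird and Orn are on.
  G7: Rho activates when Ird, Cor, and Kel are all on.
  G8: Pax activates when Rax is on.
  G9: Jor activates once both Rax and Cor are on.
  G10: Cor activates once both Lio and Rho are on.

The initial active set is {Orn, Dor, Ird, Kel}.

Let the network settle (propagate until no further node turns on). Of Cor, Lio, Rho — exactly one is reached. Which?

G6: Ird and Orn on → Wex on.
G4: Wex and Dor on → Rax on.
G1: Rax and Orn on → Jor on.
G2: Jor on → Lio on.
Cor would need Lio and Rho (G10), but Rho never turns on. Rho would need Ird, Cor, and Kel (G7), but Cor never turns on.

Lio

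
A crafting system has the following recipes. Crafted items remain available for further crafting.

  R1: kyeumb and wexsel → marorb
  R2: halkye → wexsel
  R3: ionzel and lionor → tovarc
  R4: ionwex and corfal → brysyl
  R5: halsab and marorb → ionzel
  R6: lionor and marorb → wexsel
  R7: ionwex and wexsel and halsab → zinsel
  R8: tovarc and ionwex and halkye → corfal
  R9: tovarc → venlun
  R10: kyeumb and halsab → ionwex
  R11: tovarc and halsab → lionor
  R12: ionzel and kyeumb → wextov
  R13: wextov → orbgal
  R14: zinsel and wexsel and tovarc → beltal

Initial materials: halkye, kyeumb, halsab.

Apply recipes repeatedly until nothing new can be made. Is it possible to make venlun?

No

venlun would need tovarc (R9), but tovarc is never obtained.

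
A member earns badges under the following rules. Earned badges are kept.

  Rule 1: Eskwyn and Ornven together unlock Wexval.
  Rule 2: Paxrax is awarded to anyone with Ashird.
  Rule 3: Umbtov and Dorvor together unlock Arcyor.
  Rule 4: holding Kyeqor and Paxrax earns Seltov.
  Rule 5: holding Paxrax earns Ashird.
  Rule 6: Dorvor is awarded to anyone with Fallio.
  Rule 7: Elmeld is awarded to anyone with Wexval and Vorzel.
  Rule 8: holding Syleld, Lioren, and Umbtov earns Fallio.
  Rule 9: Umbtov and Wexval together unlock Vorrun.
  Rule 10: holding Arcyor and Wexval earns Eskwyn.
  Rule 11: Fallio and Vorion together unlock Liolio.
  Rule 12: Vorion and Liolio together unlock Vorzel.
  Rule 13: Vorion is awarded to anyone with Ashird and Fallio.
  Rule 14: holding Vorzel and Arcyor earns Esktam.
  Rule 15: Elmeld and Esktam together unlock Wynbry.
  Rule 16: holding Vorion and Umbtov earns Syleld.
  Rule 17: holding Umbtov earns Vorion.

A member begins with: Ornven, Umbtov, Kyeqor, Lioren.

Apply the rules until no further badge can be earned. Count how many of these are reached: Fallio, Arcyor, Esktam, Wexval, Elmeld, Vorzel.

With Umbtov, Vorion is earned (Rule 17).
With Vorion and Umbtov, Syleld is earned (Rule 16).
With Syleld, Lioren, and Umbtov, Fallio is earned (Rule 8).
With Fallio, Dorvor is earned (Rule 6).
With Fallio and Vorion, Liolio is earned (Rule 11).
With Vorion and Liolio, Vorzel is earned (Rule 12).
With Umbtov and Dorvor, Arcyor is earned (Rule 3).
With Vorzel and Arcyor, Esktam is earned (Rule 14).
Fallio: reached.
Arcyor: reached.
Esktam: reached.
Wexval would need Eskwyn and Ornven (Rule 1), but Eskwyn is never earned.
Elmeld would need Wexval and Vorzel (Rule 7), but Wexval is never earned.
Vorzel: reached.
Reached: Fallio, Arcyor, Esktam, and Vorzel — 4 of the 6.

4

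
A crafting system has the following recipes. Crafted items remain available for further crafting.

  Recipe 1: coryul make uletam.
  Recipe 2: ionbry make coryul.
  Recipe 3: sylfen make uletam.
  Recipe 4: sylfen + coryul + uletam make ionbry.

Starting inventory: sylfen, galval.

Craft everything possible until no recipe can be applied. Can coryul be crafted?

coryul would need ionbry (Recipe 2), but ionbry is never obtained.

No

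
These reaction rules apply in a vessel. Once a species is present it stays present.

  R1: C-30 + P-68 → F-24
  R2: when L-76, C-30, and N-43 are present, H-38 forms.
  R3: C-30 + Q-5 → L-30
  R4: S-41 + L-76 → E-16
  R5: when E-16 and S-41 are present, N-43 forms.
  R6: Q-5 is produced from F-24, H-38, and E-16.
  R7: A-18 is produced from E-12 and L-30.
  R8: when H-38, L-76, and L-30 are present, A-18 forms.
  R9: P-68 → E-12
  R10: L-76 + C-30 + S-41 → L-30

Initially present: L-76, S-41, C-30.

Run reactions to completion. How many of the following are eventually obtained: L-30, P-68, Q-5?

L-76, C-30, and S-41 present → L-30 forms (R10).
L-30: reached.
No rule produces P-68, and it is not given.
Q-5 would need F-24, H-38, and E-16 (R6), but F-24 never forms.
Reached: L-30 — 1 of the 3.

1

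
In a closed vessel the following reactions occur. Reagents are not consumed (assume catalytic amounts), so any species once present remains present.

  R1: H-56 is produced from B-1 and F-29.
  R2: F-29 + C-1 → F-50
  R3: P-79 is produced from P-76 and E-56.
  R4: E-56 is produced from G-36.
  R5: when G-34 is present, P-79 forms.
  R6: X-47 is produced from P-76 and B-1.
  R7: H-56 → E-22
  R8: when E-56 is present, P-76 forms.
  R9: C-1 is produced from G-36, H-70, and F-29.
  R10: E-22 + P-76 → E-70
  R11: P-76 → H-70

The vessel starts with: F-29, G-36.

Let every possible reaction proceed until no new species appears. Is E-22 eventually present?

No

E-22 would need H-56 (R7), but H-56 never forms.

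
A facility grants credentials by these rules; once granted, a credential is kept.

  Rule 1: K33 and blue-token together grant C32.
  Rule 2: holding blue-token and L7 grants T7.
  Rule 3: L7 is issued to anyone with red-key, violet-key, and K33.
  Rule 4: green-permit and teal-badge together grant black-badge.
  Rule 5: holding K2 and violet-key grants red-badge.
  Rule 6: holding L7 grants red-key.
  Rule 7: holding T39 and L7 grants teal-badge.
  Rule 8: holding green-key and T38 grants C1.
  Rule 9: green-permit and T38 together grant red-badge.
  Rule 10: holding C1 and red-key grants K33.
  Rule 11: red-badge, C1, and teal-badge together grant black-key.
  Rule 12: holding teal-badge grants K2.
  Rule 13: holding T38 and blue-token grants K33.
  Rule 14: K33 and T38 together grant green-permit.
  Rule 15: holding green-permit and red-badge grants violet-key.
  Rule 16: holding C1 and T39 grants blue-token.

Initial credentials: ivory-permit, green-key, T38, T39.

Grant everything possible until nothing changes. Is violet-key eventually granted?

Yes

Holding green-key and T38 grants C1 (Rule 8).
Holding C1 and T39 grants blue-token (Rule 16).
Holding T38 and blue-token grants K33 (Rule 13).
Holding K33 and T38 grants green-permit (Rule 14).
Holding green-permit and T38 grants red-badge (Rule 9).
Holding green-permit and red-badge grants violet-key (Rule 15).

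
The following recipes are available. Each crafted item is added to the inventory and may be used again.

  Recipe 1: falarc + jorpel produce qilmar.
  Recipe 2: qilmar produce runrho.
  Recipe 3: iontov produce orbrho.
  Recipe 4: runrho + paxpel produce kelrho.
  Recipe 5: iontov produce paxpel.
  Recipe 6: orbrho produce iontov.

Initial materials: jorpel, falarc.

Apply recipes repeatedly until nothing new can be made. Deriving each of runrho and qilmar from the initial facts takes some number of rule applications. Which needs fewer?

qilmar

qilmar: Using Recipe 1, falarc and jorpel make qilmar. [1 rule application]
runrho: Using Recipe 1, falarc and jorpel make qilmar. qilmar → runrho (Recipe 2). [2 rule applications]
qilmar needs fewer.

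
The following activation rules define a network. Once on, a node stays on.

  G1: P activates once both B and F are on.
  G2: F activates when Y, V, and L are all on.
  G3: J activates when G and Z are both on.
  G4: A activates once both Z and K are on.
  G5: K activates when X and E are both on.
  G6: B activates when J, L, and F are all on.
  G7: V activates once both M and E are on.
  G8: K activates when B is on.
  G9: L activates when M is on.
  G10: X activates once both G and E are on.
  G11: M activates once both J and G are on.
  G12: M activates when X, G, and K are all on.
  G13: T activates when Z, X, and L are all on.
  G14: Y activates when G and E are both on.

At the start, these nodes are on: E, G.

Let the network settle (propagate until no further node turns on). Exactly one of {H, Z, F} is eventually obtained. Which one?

F

G10: G and E on → X on.
G14: G and E on → Y on.
X and E are on, so K activates (G5).
G12: X, G, and K on → M on.
M and E are on, so V activates (G7).
M is on, so L activates (G9).
G2: Y, V, and L on → F on.
No rule produces H, and it is not given. No rule produces Z, and it is not given.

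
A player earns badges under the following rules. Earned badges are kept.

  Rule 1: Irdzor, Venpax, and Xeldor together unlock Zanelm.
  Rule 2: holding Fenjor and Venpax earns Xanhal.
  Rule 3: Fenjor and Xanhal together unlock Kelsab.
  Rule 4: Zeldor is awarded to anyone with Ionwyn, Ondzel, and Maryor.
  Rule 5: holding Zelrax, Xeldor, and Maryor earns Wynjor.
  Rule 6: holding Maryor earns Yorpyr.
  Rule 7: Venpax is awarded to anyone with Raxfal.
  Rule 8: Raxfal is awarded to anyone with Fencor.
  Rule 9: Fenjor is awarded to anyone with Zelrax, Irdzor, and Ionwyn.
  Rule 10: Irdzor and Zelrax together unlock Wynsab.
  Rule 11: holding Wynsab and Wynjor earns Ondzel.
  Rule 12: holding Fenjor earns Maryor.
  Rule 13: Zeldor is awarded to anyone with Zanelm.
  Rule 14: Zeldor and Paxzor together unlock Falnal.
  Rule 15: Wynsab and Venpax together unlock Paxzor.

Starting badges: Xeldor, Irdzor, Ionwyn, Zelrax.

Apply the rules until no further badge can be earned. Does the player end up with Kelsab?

Kelsab would need Fenjor and Xanhal (Rule 3), but Xanhal is never earned.

No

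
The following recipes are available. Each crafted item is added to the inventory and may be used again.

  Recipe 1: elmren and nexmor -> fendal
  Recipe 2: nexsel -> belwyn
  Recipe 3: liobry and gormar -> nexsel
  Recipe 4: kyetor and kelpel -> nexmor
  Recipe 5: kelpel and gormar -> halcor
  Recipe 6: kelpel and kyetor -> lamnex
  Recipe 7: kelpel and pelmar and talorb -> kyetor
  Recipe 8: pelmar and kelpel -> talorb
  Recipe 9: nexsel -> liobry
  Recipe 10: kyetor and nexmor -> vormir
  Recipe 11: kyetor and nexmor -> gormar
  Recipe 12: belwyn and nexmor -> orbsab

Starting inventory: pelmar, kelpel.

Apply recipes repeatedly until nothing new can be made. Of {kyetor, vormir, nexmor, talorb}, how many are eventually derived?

4

pelmar and kelpel -> talorb (Recipe 8).
kelpel and pelmar and talorb -> kyetor (Recipe 7).
Using Recipe 4, kyetor and kelpel make nexmor.
Using Recipe 10, kyetor and nexmor make vormir.
kyetor: reached.
vormir: reached.
nexmor: reached.
talorb: reached.
All 4 are reached.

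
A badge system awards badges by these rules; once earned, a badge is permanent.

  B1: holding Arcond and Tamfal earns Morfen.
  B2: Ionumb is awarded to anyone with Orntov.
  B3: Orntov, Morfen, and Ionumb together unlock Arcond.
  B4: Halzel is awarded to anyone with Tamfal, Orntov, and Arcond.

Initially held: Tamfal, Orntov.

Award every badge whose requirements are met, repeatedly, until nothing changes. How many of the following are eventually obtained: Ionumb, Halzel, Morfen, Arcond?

With Orntov, Ionumb is earned (B2).
Ionumb: reached.
Halzel would need Tamfal, Orntov, and Arcond (B4), but Arcond is never earned.
Morfen would need Arcond and Tamfal (B1), but Arcond is never earned.
Arcond would need Orntov, Morfen, and Ionumb (B3), but Morfen is never earned.
Reached: Ionumb — 1 of the 4.

1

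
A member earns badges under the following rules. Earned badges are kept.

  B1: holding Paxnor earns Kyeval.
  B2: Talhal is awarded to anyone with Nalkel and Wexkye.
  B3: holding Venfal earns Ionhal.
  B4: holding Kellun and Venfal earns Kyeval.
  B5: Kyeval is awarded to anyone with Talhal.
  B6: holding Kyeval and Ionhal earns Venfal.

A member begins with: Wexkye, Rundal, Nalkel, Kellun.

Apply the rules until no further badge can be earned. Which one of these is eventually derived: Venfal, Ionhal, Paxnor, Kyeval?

Kyeval

With Nalkel and Wexkye, Talhal is earned (B2).
With Talhal, Kyeval is earned (B5).
Ionhal would need Venfal (B3), but Venfal is never earned. No rule produces Paxnor, and it is not given. Venfal would need Kyeval and Ionhal (B6), but Ionhal is never earned.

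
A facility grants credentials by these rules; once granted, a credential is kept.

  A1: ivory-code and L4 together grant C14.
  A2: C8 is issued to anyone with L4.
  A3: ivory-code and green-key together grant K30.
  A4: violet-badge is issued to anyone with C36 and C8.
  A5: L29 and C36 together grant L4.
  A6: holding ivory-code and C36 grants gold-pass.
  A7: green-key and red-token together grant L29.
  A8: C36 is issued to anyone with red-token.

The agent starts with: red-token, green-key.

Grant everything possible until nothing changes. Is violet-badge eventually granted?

Yes

Holding green-key and red-token grants L29 (A7).
Holding red-token grants C36 (A8).
Holding L29 and C36 grants L4 (A5).
Holding L4 grants C8 (A2).
Holding C36 and C8 grants violet-badge (A4).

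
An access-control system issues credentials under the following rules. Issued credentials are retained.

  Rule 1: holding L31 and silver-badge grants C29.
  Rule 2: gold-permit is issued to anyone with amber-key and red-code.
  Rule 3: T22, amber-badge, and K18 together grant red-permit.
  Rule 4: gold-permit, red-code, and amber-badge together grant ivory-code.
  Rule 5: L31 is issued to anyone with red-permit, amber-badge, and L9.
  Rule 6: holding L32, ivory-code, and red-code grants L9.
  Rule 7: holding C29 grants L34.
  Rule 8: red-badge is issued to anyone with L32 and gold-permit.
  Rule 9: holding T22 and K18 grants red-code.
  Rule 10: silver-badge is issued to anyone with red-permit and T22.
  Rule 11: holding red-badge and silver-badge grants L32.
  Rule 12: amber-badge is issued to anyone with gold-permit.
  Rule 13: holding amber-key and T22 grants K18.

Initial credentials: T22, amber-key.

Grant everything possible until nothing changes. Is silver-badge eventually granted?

Yes

Holding amber-key and T22 grants K18 (Rule 13).
Holding T22 and K18 grants red-code (Rule 9).
Holding amber-key and red-code grants gold-permit (Rule 2).
Holding gold-permit grants amber-badge (Rule 12).
Holding T22, amber-badge, and K18 grants red-permit (Rule 3).
Holding red-permit and T22 grants silver-badge (Rule 10).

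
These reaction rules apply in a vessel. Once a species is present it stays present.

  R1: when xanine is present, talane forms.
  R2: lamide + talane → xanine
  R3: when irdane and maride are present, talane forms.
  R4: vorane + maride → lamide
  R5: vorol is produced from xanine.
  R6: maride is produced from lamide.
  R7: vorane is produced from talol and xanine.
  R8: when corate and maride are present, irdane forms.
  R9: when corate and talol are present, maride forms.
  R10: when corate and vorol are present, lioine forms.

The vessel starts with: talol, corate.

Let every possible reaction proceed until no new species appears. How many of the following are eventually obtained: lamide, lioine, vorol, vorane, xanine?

0

lamide would need vorane and maride (R4), but vorane never forms.
lioine would need corate and vorol (R10), but vorol never forms.
vorol would need xanine (R5), but xanine never forms.
vorane would need talol and xanine (R7), but xanine never forms.
xanine would need lamide and talane (R2), but lamide never forms.
None of the 5 are reached.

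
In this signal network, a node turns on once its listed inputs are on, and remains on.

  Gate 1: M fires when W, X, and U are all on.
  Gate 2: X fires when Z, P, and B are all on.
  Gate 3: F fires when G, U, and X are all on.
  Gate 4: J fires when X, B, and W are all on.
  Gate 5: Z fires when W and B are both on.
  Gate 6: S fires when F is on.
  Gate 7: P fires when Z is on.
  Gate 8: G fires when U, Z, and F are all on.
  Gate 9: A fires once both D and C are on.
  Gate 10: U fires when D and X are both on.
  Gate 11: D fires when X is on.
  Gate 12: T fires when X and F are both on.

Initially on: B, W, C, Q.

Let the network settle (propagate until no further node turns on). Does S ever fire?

No

S would need F (Gate 6), but F never turns on.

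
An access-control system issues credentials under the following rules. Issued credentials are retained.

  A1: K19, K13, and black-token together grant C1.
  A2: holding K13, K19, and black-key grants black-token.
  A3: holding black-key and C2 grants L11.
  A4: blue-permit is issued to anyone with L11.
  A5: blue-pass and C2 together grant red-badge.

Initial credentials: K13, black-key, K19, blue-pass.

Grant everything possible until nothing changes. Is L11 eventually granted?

L11 would need black-key and C2 (A3), but C2 is never granted.

No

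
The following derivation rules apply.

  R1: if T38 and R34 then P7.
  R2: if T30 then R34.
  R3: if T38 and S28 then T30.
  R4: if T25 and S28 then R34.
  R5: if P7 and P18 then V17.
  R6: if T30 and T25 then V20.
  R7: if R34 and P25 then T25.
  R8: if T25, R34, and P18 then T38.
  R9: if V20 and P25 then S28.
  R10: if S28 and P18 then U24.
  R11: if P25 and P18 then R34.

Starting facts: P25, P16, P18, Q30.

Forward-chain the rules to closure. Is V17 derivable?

Yes

From P25 and P18, R11 gives R34.
From R34 and P25, R7 gives T25.
T25, R34, and P18 hold, so T38 follows (R8).
From T38 and R34, R1 gives P7.
P7 and P18 hold, so V17 follows (R5).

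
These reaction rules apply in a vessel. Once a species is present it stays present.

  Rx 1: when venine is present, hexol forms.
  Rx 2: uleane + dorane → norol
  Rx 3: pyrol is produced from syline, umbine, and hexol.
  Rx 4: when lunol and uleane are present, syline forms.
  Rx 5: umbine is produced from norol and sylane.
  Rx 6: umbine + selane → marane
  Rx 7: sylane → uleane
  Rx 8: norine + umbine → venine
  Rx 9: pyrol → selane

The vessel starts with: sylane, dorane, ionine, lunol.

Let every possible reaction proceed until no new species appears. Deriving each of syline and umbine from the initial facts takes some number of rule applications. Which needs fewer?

syline

syline: sylane present → uleane forms (Rx 7). lunol and uleane present → syline forms (Rx 4). [2 rule applications]
umbine: sylane present → uleane forms (Rx 7). uleane and dorane present → norol forms (Rx 2). norol and sylane present → umbine forms (Rx 5). [3 rule applications]
syline needs fewer.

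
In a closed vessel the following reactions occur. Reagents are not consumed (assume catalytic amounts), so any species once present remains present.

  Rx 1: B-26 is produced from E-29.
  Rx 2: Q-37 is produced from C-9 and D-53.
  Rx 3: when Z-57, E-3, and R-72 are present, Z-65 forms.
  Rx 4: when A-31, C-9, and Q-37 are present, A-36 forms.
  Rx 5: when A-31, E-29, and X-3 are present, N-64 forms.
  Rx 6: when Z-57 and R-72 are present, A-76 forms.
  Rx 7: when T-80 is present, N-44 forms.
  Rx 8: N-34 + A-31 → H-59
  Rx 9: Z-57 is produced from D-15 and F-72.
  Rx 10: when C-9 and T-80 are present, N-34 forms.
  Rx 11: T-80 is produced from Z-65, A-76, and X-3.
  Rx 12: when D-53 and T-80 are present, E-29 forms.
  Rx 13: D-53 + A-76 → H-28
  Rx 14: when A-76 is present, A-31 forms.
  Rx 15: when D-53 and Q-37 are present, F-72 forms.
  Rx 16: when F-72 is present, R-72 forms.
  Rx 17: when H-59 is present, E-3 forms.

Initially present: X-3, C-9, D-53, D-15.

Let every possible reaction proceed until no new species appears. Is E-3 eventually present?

E-3 would need H-59 (Rx 17), but H-59 never forms.

No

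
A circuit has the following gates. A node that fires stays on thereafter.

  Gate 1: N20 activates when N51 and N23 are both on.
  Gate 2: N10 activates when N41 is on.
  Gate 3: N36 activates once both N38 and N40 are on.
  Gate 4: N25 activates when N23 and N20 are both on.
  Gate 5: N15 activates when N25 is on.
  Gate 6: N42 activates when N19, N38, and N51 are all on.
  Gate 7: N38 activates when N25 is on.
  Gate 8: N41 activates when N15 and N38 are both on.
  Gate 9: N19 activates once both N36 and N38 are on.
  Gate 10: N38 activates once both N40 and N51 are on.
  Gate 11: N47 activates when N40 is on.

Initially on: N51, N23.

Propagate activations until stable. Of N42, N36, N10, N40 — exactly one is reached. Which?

N10

Gate 1: N51 and N23 on → N20 on.
Gate 4: N23 and N20 on → N25 on.
N25 is on, so N15 activates (Gate 5).
N25 is on, so N38 activates (Gate 7).
Gate 8: N15 and N38 on → N41 on.
Gate 2: N41 on → N10 on.
N42 would need N19, N38, and N51 (Gate 6), but N19 never turns on. N36 would need N38 and N40 (Gate 3), but N40 never turns on. No rule produces N40, and it is not given.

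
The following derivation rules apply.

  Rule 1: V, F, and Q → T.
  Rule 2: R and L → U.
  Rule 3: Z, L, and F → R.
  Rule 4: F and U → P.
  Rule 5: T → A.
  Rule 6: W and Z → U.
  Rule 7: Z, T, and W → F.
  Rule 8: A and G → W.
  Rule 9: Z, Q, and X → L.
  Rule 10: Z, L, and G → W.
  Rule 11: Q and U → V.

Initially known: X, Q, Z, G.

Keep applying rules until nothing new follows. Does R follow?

No

R would need Z, L, and F (Rule 3), but F is never established.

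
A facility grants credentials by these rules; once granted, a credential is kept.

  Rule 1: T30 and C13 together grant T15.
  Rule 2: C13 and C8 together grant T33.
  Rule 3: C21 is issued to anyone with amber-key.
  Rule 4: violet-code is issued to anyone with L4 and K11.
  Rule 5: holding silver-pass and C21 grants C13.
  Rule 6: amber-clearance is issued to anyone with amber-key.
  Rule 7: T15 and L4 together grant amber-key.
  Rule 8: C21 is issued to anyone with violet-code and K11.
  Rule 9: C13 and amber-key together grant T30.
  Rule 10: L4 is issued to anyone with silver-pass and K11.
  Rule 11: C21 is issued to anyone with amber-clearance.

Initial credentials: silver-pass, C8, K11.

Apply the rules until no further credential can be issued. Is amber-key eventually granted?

amber-key would need T15 and L4 (Rule 7), but T15 is never granted.

No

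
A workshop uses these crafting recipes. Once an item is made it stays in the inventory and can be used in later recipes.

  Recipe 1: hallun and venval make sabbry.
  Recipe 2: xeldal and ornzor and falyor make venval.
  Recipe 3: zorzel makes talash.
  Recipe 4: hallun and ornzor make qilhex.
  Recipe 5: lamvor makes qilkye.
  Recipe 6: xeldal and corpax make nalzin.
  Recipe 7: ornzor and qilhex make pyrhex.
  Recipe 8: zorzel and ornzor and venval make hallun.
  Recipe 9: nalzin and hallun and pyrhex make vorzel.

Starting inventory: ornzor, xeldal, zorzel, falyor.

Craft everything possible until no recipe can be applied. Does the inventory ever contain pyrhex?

xeldal and ornzor and falyor → venval (Recipe 2).
Using Recipe 8, zorzel, ornzor, and venval make hallun.
hallun and ornzor → qilhex (Recipe 4).
Using Recipe 7, ornzor and qilhex make pyrhex.

Yes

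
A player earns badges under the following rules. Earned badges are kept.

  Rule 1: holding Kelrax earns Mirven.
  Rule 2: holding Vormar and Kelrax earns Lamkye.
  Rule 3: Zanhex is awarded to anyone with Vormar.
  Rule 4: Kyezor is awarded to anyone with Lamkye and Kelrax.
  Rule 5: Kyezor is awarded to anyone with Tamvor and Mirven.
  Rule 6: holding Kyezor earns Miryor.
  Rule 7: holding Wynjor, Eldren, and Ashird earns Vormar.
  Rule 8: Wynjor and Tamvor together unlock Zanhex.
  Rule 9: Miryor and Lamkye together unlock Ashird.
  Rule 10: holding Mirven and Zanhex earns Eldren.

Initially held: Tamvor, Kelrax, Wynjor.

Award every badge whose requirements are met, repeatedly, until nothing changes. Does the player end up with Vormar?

No

Vormar would need Wynjor, Eldren, and Ashird (Rule 7), but Ashird is never earned.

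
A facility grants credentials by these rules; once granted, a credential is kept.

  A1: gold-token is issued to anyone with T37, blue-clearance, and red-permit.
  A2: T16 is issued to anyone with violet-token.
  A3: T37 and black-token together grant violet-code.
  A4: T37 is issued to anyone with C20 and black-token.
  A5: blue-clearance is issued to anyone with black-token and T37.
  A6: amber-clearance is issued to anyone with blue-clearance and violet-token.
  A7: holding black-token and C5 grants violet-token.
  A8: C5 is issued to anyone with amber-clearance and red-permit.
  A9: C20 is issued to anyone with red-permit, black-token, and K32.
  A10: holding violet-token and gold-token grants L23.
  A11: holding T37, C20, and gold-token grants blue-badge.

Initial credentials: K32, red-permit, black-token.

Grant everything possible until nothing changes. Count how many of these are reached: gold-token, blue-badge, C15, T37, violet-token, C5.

3

Holding red-permit, black-token, and K32 grants C20 (A9).
Holding C20 and black-token grants T37 (A4).
Holding black-token and T37 grants blue-clearance (A5).
Holding T37, blue-clearance, and red-permit grants gold-token (A1).
Holding T37, C20, and gold-token grants blue-badge (A11).
gold-token: reached.
blue-badge: reached.
No rule produces C15, and it is not given.
T37: reached.
violet-token would need black-token and C5 (A7), but C5 is never granted.
C5 would need amber-clearance and red-permit (A8), but amber-clearance is never granted.
Reached: gold-token, blue-badge, and T37 — 3 of the 6.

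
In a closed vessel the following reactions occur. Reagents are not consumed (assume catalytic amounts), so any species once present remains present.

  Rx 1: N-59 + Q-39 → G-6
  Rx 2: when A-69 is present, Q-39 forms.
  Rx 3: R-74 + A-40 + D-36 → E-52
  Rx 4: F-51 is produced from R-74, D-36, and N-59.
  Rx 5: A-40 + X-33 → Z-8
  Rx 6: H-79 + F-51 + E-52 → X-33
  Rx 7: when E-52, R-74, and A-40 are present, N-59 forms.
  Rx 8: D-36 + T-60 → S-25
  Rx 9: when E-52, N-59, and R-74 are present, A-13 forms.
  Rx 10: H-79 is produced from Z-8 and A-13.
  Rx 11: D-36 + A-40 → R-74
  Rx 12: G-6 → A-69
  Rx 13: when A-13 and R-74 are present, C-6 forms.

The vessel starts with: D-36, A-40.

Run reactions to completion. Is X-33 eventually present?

X-33 would need H-79, F-51, and E-52 (Rx 6), but H-79 never forms.

No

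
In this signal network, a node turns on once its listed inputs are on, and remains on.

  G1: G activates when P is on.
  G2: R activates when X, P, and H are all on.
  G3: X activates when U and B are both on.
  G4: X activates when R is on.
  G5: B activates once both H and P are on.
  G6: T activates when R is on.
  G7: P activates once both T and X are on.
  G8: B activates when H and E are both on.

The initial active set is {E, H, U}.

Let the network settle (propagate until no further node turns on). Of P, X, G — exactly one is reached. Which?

X

G8: H and E on → B on.
G3: U and B on → X on.
P would need T and X (G7), but T never turns on. G would need P (G1), but P never turns on.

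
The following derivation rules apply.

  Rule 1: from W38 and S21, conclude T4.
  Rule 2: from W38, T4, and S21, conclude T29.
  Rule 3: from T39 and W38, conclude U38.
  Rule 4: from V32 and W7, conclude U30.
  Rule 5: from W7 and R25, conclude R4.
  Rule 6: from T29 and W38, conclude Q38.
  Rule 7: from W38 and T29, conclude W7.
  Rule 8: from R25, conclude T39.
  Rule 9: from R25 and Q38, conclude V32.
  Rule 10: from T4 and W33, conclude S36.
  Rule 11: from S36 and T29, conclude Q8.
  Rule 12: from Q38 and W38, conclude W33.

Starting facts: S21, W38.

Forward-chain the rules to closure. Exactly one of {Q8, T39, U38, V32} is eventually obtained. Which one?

W38 and S21 hold, so T4 follows (Rule 1).
From W38, T4, and S21, Rule 2 gives T29.
From T29 and W38, Rule 6 gives Q38.
From Q38 and W38, Rule 12 gives W33.
T4 and W33 hold, so S36 follows (Rule 10).
S36 and T29 hold, so Q8 follows (Rule 11).
U38 would need T39 and W38 (Rule 3), but T39 is never established. V32 would need R25 and Q38 (Rule 9), but R25 is never established. T39 would need R25 (Rule 8), but R25 is never established.

Q8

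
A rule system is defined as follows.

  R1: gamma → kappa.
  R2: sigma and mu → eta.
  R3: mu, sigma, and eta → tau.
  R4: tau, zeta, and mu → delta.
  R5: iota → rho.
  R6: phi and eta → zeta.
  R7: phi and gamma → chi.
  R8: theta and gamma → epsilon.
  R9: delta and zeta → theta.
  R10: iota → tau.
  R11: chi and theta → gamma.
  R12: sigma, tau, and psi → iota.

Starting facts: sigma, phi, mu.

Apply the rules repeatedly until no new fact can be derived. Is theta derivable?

Yes

From sigma and mu, R2 gives eta.
From mu, sigma, and eta, R3 gives tau.
From phi and eta, R6 gives zeta.
From tau, zeta, and mu, R4 gives delta.
delta and zeta hold, so theta follows (R9).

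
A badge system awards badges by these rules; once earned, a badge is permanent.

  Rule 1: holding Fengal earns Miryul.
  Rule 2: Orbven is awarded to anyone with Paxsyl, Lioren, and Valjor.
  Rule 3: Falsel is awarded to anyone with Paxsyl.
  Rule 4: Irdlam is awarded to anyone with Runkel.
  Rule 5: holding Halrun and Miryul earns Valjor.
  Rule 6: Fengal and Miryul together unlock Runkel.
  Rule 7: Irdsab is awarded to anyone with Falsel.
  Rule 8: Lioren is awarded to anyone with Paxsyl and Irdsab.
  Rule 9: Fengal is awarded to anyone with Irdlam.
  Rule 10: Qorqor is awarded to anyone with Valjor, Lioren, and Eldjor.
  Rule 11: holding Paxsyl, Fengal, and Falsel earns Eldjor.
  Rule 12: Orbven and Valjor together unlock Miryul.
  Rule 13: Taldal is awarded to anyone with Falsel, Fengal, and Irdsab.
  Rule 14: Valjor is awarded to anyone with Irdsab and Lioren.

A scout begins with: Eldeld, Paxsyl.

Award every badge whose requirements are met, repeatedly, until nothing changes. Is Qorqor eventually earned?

No

Qorqor would need Valjor, Lioren, and Eldjor (Rule 10), but Eldjor is never earned.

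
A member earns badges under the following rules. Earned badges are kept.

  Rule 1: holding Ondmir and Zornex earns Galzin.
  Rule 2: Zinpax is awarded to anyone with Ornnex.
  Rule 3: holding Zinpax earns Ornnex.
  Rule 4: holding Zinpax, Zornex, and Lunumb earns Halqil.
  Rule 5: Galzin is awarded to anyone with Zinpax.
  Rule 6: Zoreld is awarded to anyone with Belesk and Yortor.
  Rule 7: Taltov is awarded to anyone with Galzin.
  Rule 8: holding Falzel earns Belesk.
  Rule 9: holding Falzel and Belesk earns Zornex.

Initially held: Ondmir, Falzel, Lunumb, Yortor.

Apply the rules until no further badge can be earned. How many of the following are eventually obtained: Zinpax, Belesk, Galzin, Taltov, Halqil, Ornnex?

3

With Falzel, Belesk is earned (Rule 8).
With Falzel and Belesk, Zornex is earned (Rule 9).
With Ondmir and Zornex, Galzin is earned (Rule 1).
With Galzin, Taltov is earned (Rule 7).
Zinpax would need Ornnex (Rule 2), but Ornnex is never earned.
Belesk: reached.
Galzin: reached.
Taltov: reached.
Halqil would need Zinpax, Zornex, and Lunumb (Rule 4), but Zinpax is never earned.
Ornnex would need Zinpax (Rule 3), but Zinpax is never earned.
Reached: Belesk, Galzin, and Taltov — 3 of the 6.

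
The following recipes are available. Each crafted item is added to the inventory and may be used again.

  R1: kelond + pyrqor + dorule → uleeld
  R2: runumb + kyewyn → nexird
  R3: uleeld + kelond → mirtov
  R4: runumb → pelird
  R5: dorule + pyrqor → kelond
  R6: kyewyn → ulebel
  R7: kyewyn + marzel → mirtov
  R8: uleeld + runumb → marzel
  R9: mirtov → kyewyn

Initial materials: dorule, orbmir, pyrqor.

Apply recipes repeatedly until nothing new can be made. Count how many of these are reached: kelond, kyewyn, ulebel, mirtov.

4

dorule + pyrqor → kelond (R5).
kelond + pyrqor + dorule → uleeld (R1).
uleeld + kelond → mirtov (R3).
mirtov → kyewyn (R9).
kyewyn → ulebel (R6).
kelond: reached.
kyewyn: reached.
ulebel: reached.
mirtov: reached.
All 4 are reached.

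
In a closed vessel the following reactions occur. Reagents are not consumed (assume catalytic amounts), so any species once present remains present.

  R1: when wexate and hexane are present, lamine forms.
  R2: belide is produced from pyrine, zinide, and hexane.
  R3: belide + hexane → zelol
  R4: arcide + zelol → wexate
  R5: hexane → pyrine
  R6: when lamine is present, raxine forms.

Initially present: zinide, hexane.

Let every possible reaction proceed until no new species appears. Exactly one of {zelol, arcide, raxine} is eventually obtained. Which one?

zelol

hexane present → pyrine forms (R5).
pyrine, zinide, and hexane present → belide forms (R2).
belide and hexane present → zelol forms (R3).
raxine would need lamine (R6), but lamine never forms. No rule produces arcide, and it is not given.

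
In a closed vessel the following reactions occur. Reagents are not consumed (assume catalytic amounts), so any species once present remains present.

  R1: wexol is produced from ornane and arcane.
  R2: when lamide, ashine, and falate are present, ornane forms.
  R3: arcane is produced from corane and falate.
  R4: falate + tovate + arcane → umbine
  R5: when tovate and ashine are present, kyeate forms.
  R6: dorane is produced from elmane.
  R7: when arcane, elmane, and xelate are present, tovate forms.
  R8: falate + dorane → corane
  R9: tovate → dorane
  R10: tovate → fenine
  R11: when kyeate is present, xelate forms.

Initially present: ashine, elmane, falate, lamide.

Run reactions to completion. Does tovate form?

No

tovate would need arcane, elmane, and xelate (R7), but xelate never forms.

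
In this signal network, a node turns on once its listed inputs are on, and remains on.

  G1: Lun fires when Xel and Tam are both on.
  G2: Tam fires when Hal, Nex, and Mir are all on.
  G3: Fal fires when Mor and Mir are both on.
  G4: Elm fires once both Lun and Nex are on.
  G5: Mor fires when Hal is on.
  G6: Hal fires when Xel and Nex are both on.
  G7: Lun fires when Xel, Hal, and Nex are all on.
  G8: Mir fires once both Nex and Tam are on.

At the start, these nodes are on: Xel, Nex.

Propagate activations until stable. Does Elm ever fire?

Yes

G6: Xel and Nex on → Hal on.
Xel, Hal, and Nex are on, so Lun fires (G7).
Lun and Nex are on, so Elm fires (G4).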